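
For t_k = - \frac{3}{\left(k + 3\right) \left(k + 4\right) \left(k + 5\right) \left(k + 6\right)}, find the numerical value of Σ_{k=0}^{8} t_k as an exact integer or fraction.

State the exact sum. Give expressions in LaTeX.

Σ = -59/3640

Ratio r(k) = (k + 3)/(k + 7).
Take A(k)=k + 3, B(k)=k + 7, C(k)=1.
Need (k + 3)·f(k+1) − (k + 6)·f(k) = 1.
Bound: deg f ≤ 3.
Match coefficients ⇒ f(k) = k*(k**2 + 12*k + 47)/180.
Certificate R = B(k−1)f/C = k*(k + 6)*(k**2 + 12*k + 47)/180 gives s_k = k*(-k**2 - 12*k - 47)/(60*(k + 3)*(k + 4)*(k + 5)).
Check: Δs_k = -3/(k**4 + 18*k**3 + 119*k**2 + 342*k + 360). ✓
Evaluate s at k=9 and k=0: -59/3640 and 0; difference -59/3640.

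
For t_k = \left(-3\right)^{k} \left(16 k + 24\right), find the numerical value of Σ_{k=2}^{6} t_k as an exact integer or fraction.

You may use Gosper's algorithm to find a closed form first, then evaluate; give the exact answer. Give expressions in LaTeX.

Σ = 67896

Step 1: r(k) = 3*(-2*k - 5)/(2*k + 3).
Gosper form: A/B · C(k+1)/C(k) with A=-3, B=1, C=k + 3/2.
f must satisfy (-3)·f(k+1) − (1)·f(k) = k + 3/2.
d = 1 from the (0,0,1) case.
Solving with deg f ≤ 1: f(k) = -(4*k + 3)/16.
Certificate R = B(k−1)f/C = -(4*k + 3)/(8*(2*k + 3)) gives s_k = (-3)**k*(-4*k - 3).
Δs = (-3)**k*(16*k + 24), as required.
Sum = s_(7) − s_(2); s_(7) = 67797, s_(2) = -99 ⇒ 67896.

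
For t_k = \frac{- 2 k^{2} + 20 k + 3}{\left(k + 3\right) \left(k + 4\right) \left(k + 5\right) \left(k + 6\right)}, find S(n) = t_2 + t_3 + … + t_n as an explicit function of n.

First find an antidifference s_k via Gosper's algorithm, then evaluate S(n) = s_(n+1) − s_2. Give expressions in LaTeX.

S(n) = \frac{2 n^{2} + n - 3}{n^{3} + 15 n^{2} + 74 n + 120}

Compute t_(k+1)/t_k: get (k + 3)*(20*k - 2*(k + 1)**2 + 23)/((k + 7)*(-2*k**2 + 20*k + 3)).
Factor: A=k + 3; B=k + 7; C=k**2 - 10*k - 3/2.
Need (k + 3)·f(k+1) − (k + 6)·f(k) = k**2 - 10*k - 3/2.
Degrees (1,1,2) ⇒ d ≤ 3.
Match coefficients ⇒ f(k) = -k*(k**2 + 72*k - 43)/60.
R(k) = B(k−1)·f(k)/C(k) = -k*(k + 6)*(k**2 + 72*k - 43)/(30*(2*k**2 - 20*k - 3)); s_k = R·t_k = k*(k**2 + 72*k - 43)/(30*(k + 3)*(k + 4)*(k + 5)).
s_(k+1) − s_k = (-2*k**2 + 20*k + 3)/(k**4 + 18*k**3 + 119*k**2 + 342*k + 360) = t_k.
s_(n+1) = (n**3 + 75*n**2 + 104*n + 30)/(30*(n**3 + 15*n**2 + 74*n + 120)) and s_(2) = 1/30, so S(n) = (2*n**2 + n - 3)/(n**3 + 15*n**2 + 74*n + 120).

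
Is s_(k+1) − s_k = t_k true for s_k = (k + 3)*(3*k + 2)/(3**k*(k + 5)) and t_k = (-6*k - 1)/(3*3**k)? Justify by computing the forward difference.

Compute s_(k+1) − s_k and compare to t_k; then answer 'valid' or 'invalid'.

s_(k+1) = (k + 4)*(3*k + 5)/(3*3**k*(k + 6))
s_(k+1) − s_k = (-6*k**3 - 55*k**2 - 111*k - 8)/(3*3**k*(k**2 + 11*k + 30))
(s_(k+1) − s_k) − t_k = 2*(6*k**2 + 40*k + 11)/(3*3**k*(k**2 + 11*k + 30))

Invalid: residual 2*(6*k**2 + 40*k + 11)/(3*3**k*(k**2 + 11*k + 30)) ≠ 0.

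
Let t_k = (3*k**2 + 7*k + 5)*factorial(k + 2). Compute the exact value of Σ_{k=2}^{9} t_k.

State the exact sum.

Σ = 13412044704

Compute t_(k+1)/t_k: get (k + 3)*(7*k + 3*(k + 1)**2 + 12)/(3*k**2 + 7*k + 5).
Normal form (A,B,C) = (k + 3, 1, k**2 + 7*k/3 + 5/3).
Solve (k + 3)·f(k+1) − (1)·f(k) = k**2 + 7*k/3 + 5/3.
deg f ≤ 1 (via 1,0,2).
Coefficient equations give f(k) = (3*k - 2)/3.
So s_k = (B(k−1)f/C)·t_k = ((3*k - 2)/(3*k**2 + 7*k + 5))·t_k = (3*k - 2)*factorial(k + 2).
Check: Δs_k = (3*k**2 + 7*k + 5)*factorial(k + 2). ✓
Sum = s_(10) − s_(2); s_(10) = 13412044800, s_(2) = 96 ⇒ 13412044704.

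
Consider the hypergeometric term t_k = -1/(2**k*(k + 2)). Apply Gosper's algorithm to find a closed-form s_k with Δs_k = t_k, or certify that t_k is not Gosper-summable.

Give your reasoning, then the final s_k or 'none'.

none (Gosper's algorithm certifies no s_k)

t_(k+1)/t_k = (k + 2)/(2*(k + 3)).
A = k/2 + 1, B = k + 3, C = 1.
Solve (k/2 + 1)·f(k+1) − (k + 2)·f(k) = 1.
d = -1 from the (1,1,0) case.
d = -1 < 0 ⇒ no nonzero polynomial f; not summable.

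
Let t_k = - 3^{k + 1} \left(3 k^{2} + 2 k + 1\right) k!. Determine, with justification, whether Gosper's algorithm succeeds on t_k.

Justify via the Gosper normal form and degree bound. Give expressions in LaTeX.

The ratio is 3*(3*k**3 + 11*k**2 + 14*k + 6)/(3*k**2 + 2*k + 1).
Take A(k)=3*k + 3, B(k)=1, C(k)=k**2 + 2*k/3 + 1/3.
Solve (3*k + 3)·f(k+1) − (1)·f(k) = k**2 + 2*k/3 + 1/3.
d = 1 from the (1,0,2) case.
Solving with deg f ≤ 1: f(k) = (k - 1)/3.
Then R = B(k−1)f/C = (k - 1)/(3*k**2 + 2*k + 1), so s_k = R(k)·t_k = -3**(k + 1)*(k - 1)*factorial(k).
Verify: -3**(k + 1)*(3*k**2 + 2*k + 1)*factorial(k) matches t_k.

Yes. s_k = - 3^{k + 1} \left(k - 1\right) k!.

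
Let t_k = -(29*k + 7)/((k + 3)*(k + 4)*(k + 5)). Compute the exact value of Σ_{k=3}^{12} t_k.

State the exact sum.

r(k) = (k + 3)*(29*k + 36)/((k + 6)*(29*k + 7)) after simplifying.
A = k + 3, B = k + 6, C = k + 7/29.
Key eq: (k + 3)·f(k+1) = (k + 5)·f(k) + (k + 7/29).
d = 2 from the (1,1,1) case.
A polynomial solution: f(k) = k*(47*k - 19)/348.
So s_k = (B(k−1)f/C)·t_k = (k*(k + 5)*(47*k - 19)/(12*(29*k + 7)))·t_k = k*(19 - 47*k)/(12*(k + 3)*(k + 4)).
s_(k+1) − s_k = (-29*k - 7)/(k**3 + 12*k**2 + 47*k + 60) = t_k.
Telescoping: Σ = s_(13) − s_(3) = -481/204 − (-61/84) = -1165/714.

Σ = -1165/714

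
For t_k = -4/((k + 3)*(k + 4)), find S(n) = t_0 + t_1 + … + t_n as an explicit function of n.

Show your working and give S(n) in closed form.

S(n) = 4*(-n - 1)/(3*(n + 4))

t_(k+1)/t_k = (k + 3)/(k + 5).
A = k + 3, B = k + 5, C = 1.
f must satisfy (k + 3)·f(k+1) − (k + 4)·f(k) = 1.
From deg A=1, deg B=1, deg C=0: d=1.
Solve for f: f(k) = k/3 (degree 1 ≤ 1).
Get s_k = R·t_k = -4*k/(3*k + 9) with R(k) = B(k−1)f(k)/C(k) = k*(k + 4)/3.
Δs = -4/(k**2 + 7*k + 12), as required.
Telescope: S(n) = s_(n+1) − s_(0) = 4*(-n - 1)/(3*(n + 4)) − (0) = 4*(-n - 1)/(3*(n + 4)).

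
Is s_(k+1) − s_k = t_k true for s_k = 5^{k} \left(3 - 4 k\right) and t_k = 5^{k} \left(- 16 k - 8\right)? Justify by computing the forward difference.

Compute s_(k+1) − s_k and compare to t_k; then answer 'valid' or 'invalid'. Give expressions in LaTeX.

s_(k+1) = 5**(k + 1)*(-4*k - 1)
s_(k+1) − s_k = 5**k*(-16*k - 8)
(s_(k+1) − s_k) − t_k = 0

Valid — Δs_k = t_k.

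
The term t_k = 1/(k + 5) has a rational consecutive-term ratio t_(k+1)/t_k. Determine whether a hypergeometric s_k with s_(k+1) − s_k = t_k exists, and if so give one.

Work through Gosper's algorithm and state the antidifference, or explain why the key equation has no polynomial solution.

r(k) = (k + 5)/(k + 6) after simplifying.
Take A(k)=k + 5, B(k)=k + 6, C(k)=1.
Solve (k + 5)·f(k+1) − (k + 5)·f(k) = 1.
From deg A=1, deg B=1, deg C=0: d=0.
Write f(k) = c0. Then LHS − RHS = -1, requiring -1 = 0: contradictory. No certificate.

none (Gosper's algorithm certifies no s_k)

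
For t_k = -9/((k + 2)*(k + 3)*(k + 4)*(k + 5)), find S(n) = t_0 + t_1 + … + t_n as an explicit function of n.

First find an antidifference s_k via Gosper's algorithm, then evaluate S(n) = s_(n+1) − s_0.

r(k) = (k + 2)/(k + 6) after simplifying.
Gosper form: A/B · C(k+1)/C(k) with A=k + 2, B=k + 6, C=1.
Solve (k + 2)·f(k+1) − (k + 5)·f(k) = 1.
d = 3 from the (1,1,0) case.
Match coefficients ⇒ f(k) = k*(k**2 + 9*k + 26)/72.
Certificate R = B(k−1)f/C = k*(k + 5)*(k**2 + 9*k + 26)/72 gives s_k = k*(-k**2 - 9*k - 26)/(8*(k + 2)*(k + 3)*(k + 4)).
Verify: -9/(k**4 + 14*k**3 + 71*k**2 + 154*k + 120) matches t_k.
s_(n+1) = (-n**3 - 12*n**2 - 47*n - 36)/(8*(n**3 + 12*n**2 + 47*n + 60)) and s_(0) = 0, so S(n) = (-n**3 - 12*n**2 - 47*n - 36)/(8*(n**3 + 12*n**2 + 47*n + 60)).

S(n) = (-n**3 - 12*n**2 - 47*n - 36)/(8*(n**3 + 12*n**2 + 47*n + 60))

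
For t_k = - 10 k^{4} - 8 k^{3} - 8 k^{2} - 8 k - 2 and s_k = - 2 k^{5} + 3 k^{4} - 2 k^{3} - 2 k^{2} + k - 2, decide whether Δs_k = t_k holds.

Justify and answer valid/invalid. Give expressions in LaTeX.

valid (s_(k+1) − s_k reduces to t_k)

s_(k+1) = -2*k**5 - 7*k**4 - 10*k**3 - 10*k**2 - 7*k - 4
s_(k+1) − s_k = -10*k**4 - 8*k**3 - 8*k**2 - 8*k - 2
(s_(k+1) − s_k) − t_k = 0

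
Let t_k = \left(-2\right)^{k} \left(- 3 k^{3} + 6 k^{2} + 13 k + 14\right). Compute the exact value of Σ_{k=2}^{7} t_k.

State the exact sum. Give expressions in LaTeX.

r(k) = 2*(-3*k**3 - 3*k**2 + 16*k + 30)/(3*k**3 - 6*k**2 - 13*k - 14) after simplifying.
Gosper form: A/B · C(k+1)/C(k) with A=-2, B=1, C=k**3 - 2*k**2 - 13*k/3 - 14/3.
Set up (-2)·f(k+1) − (1)·f(k) − (k**3 - 2*k**2 - 13*k/3 - 14/3) = 0.
d = 3 from the (0,0,3) case.
Match coefficients ⇒ f(k) = -(k**3 - 4*k**2 - k - 2)/3.
So s_k = (B(k−1)f/C)·t_k = (-(k**3 - 4*k**2 - k - 2)/(3*k**3 - 6*k**2 - 13*k - 14))·t_k = (-2)**k*(k**3 - 4*k**2 - k - 2).
s_(k+1) − s_k = (-2)**k*(-3*k**3 + 6*k**2 + 13*k + 14) = t_k.
Sum = s_(8) − s_(2); s_(8) = 62976, s_(2) = -48 ⇒ 63024.

Σ = 63024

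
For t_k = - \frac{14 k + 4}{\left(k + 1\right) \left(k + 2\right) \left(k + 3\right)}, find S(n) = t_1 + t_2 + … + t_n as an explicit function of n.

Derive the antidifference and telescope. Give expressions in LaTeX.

S(n) = \frac{n \left(- 23 n - 31\right)}{6 \left(n^{2} + 5 n + 6\right)}

Compute t_(k+1)/t_k: get (k + 1)*(7*k + 9)/((k + 4)*(7*k + 2)).
Factor: A=k + 1; B=k + 4; C=k + 2/7.
f must satisfy (k + 1)·f(k+1) − (k + 3)·f(k) = k + 2/7.
deg f ≤ 2 (via 1,1,1).
Coefficient equations give f(k) = k*(9*k - 1)/28.
Get s_k = R·t_k = -k*(9*k - 1)/(2*(k + 1)*(k + 2)) with R(k) = B(k−1)f(k)/C(k) = k*(k + 3)*(9*k - 1)/(4*(7*k + 2)).
s_(k+1) − s_k = 2*(-7*k - 2)/(k**3 + 6*k**2 + 11*k + 6) = t_k.
s_(n+1) = (-9*n**2 - 17*n - 8)/(2*(n**2 + 5*n + 6)) and s_(1) = -2/3, so S(n) = n*(-23*n - 31)/(6*(n**2 + 5*n + 6)).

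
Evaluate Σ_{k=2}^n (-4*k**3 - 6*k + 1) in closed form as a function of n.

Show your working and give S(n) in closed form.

S(n) = -n**4 - 2*n**3 - 4*n**2 - 2*n + 9

Ratio r(k) = (6*k + 4*(k + 1)**3 + 5)/(4*k**3 + 6*k - 1).
A = 1, B = 1, C = k**3 + 3*k/2 - 1/4.
Solve (1)·f(k+1) − (1)·f(k) = k**3 + 3*k/2 - 1/4.
deg f ≤ 4 (via 0,0,3).
Solving with deg f ≤ 4: f(k) = k*(k**3 - 2*k**2 + 4*k - 4)/4.
Then R = B(k−1)f/C = k*(k**3 - 2*k**2 + 4*k - 4)/(4*k**3 + 6*k - 1), so s_k = R(k)·t_k = k*(-k**3 + 2*k**2 - 4*k + 4).
Verify: -4*k**3 - 6*k + 1 matches t_k.
Evaluate: s_(n+1) = -n**4 - 2*n**3 - 4*n**2 - 2*n + 1; subtract s_(2) = -8 ⇒ S(n) = -n**4 - 2*n**3 - 4*n**2 - 2*n + 9.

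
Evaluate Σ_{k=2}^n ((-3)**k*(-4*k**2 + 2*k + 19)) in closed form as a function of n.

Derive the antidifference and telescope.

S(n) = -3*(-3)**n*n**2 + 15*(-3)**n + 36

r(k) = 3*(-4*k**2 - 6*k + 17)/(4*k**2 - 2*k - 19) after simplifying.
Gosper form: A/B · C(k+1)/C(k) with A=-3, B=1, C=k**2 - k/2 - 19/4.
Set up (-3)·f(k+1) − (1)·f(k) − (k**2 - k/2 - 19/4) = 0.
Bound: deg f ≤ 2.
A polynomial solution: f(k) = -(k**2 - 2*k - 4)/4.
Then R = B(k−1)f/C = -(k**2 - 2*k - 4)/(4*k**2 - 2*k - 19), so s_k = R(k)·t_k = (-3)**k*(k**2 - 2*k - 4).
s_(k+1) − s_k = (-3)**k*(-4*k**2 + 2*k + 19) = t_k.
Evaluate: s_(n+1) = (-3)**(n + 1)*(n**2 - 5); subtract s_(2) = -36 ⇒ S(n) = -3*(-3)**n*n**2 + 15*(-3)**n + 36.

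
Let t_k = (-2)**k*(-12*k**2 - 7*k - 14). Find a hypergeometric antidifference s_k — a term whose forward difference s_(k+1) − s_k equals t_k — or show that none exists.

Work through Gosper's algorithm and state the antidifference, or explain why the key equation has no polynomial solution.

The ratio is 2*(-12*k**2 - 31*k - 33)/(12*k**2 + 7*k + 14).
Normal form (A,B,C) = (-2, 1, k**2 + 7*k/12 + 7/6).
Key eq: (-2)·f(k+1) = (1)·f(k) + (k**2 + 7*k/12 + 7/6).
Degrees (0,0,2) ⇒ d ≤ 2.
Match coefficients ⇒ f(k) = -(4*k**2 - 3*k + 4)/12.
Get s_k = R·t_k = (-2)**k*(4*k**2 - 3*k + 4) with R(k) = B(k−1)f(k)/C(k) = -(4*k**2 - 3*k + 4)/(12*k**2 + 7*k + 14).
Verify: (-2)**k*(-12*k**2 - 7*k - 14) matches t_k.

s_k = (-2)**k*(4*k**2 - 3*k + 4)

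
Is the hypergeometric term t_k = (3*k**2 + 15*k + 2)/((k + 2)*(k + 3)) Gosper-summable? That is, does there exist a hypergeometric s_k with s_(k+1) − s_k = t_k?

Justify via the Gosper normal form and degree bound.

Yes. s_k = k*(3*k - 2)/(k + 2).

Step 1: r(k) = (k + 2)*(15*k + 3*(k + 1)**2 + 17)/((k + 4)*(3*k**2 + 15*k + 2)).
Take A(k)=k + 2, B(k)=k + 4, C(k)=k**2 + 5*k + 2/3.
f must satisfy (k + 2)·f(k+1) − (k + 3)·f(k) = k**2 + 5*k + 2/3.
Degrees (1,1,2) ⇒ d ≤ 2.
Solve for f: f(k) = k*(3*k - 2)/3 (degree 2 ≤ 2).
Certificate R = B(k−1)f/C = k*(k + 3)*(3*k - 2)/(3*k**2 + 15*k + 2) gives s_k = k*(3*k - 2)/(k + 2).
Δs = (3*k**2 + 15*k + 2)/(k**2 + 5*k + 6), as required.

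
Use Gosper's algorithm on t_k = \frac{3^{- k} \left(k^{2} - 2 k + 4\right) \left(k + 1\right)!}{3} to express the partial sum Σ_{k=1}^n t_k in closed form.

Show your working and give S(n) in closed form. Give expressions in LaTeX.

Ratio r(k) = (k + 2)*(-2*k + (k + 1)**2 + 2)/(3*(k**2 - 2*k + 4)).
A = k/3 + 2/3, B = 1, C = k**2 - 2*k + 4.
Set up (k/3 + 2/3)·f(k+1) − (1)·f(k) − (k**2 - 2*k + 4) = 0.
From deg A=1, deg B=0, deg C=2: d=1.
Solve for f: f(k) = 3*(k - 2) (degree 1 ≤ 1).
So s_k = (B(k−1)f/C)·t_k = (3*(k - 2)/(k**2 - 2*k + 4))·t_k = (k - 2)*factorial(k + 1)/3**k.
Verify: (k**2 - 2*k + 4)*factorial(k + 1)/(3*3**k) matches t_k.
Telescope: S(n) = s_(n+1) − s_(1) = 3**(-n - 1)*(n - 1)*factorial(n + 2) − (-2/3) = 3**(-n - 1)*(2*3**n + n**3*factorial(n) + 2*n**2*factorial(n) - n*factorial(n) - 2*factorial(n)).

S(n) = 3^{- n - 1} \left(2 \cdot 3^{n} + n^{3} n! + 2 n^{2} n! - n n! - 2 n!\right)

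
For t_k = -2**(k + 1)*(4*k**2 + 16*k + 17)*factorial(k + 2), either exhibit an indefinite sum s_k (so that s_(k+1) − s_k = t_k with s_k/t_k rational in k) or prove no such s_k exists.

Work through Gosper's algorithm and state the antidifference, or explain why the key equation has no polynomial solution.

Ratio r(k) = 2*(4*k**3 + 36*k**2 + 109*k + 111)/(4*k**2 + 16*k + 17).
Take A(k)=2*k + 6, B(k)=1, C(k)=k**2 + 4*k + 17/4.
f must satisfy (2*k + 6)·f(k+1) − (1)·f(k) = k**2 + 4*k + 17/4.
Degrees (1,0,2) ⇒ d ≤ 1.
A polynomial solution: f(k) = (2*k + 1)/4.
So s_k = (B(k−1)f/C)·t_k = ((2*k + 1)/(4*k**2 + 16*k + 17))·t_k = -2**(k + 1)*(2*k + 1)*factorial(k + 2).
Δs = -2**(k + 1)*(4*k**2 + 16*k + 17)*factorial(k + 2), as required.

s_k = -2**(k + 1)*(2*k + 1)*factorial(k + 2)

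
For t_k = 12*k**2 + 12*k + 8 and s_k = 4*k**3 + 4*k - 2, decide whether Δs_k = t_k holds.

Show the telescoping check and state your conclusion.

s_(k+1) = 4*k + 4*(k + 1)**3 + 2
s_(k+1) − s_k = 12*k**2 + 12*k + 8
(s_(k+1) − s_k) − t_k = 0

valid; difference matches t_k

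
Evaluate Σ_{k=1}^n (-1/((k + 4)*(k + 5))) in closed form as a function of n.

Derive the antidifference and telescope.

S(n) = -n/(5*n + 25)

r(k) = (k + 4)/(k + 6) after simplifying.
Take A(k)=k + 4, B(k)=k + 6, C(k)=1.
Key eq: (k + 4)·f(k+1) = (k + 5)·f(k) + (1).
From deg A=1, deg B=1, deg C=0: d=1.
Match coefficients ⇒ f(k) = k/4.
Get s_k = R·t_k = -k/(4*k + 16) with R(k) = B(k−1)f(k)/C(k) = k*(k + 5)/4.
Δs = -1/(k**2 + 9*k + 20), as required.
Σ_(k=1)^n t_k = s_(n+1) − s_(1) = ((-n - 1)/(4*(n + 5))) − (-1/20), i.e. -n/(5*n + 25).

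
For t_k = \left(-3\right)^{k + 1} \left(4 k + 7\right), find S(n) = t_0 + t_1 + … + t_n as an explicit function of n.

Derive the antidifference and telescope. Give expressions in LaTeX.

S(n) = - 9 \left(-3\right)^{n} n - 18 \left(-3\right)^{n} - 3

The ratio is 3*(-4*k - 11)/(4*k + 7).
Gosper form: A/B · C(k+1)/C(k) with A=-3, B=1, C=k + 7/4.
Need (-3)·f(k+1) − (1)·f(k) = k + 7/4.
deg f ≤ 1 (via 0,0,1).
Solve for f: f(k) = -(k + 1)/4 (degree 1 ≤ 1).
Certificate R = B(k−1)f/C = -(k + 1)/(4*k + 7) gives s_k = 3*(-3)**k*(k + 1).
Check: Δs_k = (-3)**(k + 1)*(4*k + 7). ✓
Telescope: S(n) = s_(n+1) − s_(0) = (-3)**(n + 2)*(-n - 2) − (3) = -9*(-3)**n*n - 18*(-3)**n - 3.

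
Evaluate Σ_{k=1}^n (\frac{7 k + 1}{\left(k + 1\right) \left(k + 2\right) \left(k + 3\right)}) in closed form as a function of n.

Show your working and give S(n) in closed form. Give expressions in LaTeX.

t_(k+1)/t_k = (k + 1)*(7*k + 8)/((k + 4)*(7*k + 1)).
Take A(k)=k + 1, B(k)=k + 4, C(k)=k + 1/7.
Key eq: (k + 1)·f(k+1) = (k + 3)·f(k) + (k + 1/7).
d = 2 from the (1,1,1) case.
Solve for f: f(k) = k*(2*k - 1)/7 (degree 2 ≤ 2).
R(k) = B(k−1)·f(k)/C(k) = k*(k + 3)*(2*k - 1)/(7*k + 1); s_k = R·t_k = k*(2*k - 1)/((k + 1)*(k + 2)).
Δs = (7*k + 1)/(k**3 + 6*k**2 + 11*k + 6), as required.
Evaluate: s_(n+1) = (2*n**2 + 3*n + 1)/(n**2 + 5*n + 6); subtract s_(1) = 1/6 ⇒ S(n) = n*(11*n + 13)/(6*(n**2 + 5*n + 6)).

S(n) = \frac{n \left(11 n + 13\right)}{6 \left(n^{2} + 5 n + 6\right)}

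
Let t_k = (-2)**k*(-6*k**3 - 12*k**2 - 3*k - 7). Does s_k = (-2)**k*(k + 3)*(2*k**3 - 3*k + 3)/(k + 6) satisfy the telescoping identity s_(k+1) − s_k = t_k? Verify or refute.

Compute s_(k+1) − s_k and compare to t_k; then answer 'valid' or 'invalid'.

s_(k+1) = 2*(-2)**k*(k + 4)*(3*k - 2*(k + 1)**3)/(k + 7)
s_(k+1) − s_k = (-2)**k*(-6*k**5 - 72*k**4 - 261*k**3 - 325*k**2 - 151*k - 159)/(k**2 + 13*k + 42)
(s_(k+1) − s_k) − t_k = (-2)**k*(18*k**4 + 150*k**3 + 225*k**2 + 66*k + 135)/(k**2 + 13*k + 42)

Invalid: residual (-2)**k*(18*k**4 + 150*k**3 + 225*k**2 + 66*k + 135)/(k**2 + 13*k + 42) ≠ 0.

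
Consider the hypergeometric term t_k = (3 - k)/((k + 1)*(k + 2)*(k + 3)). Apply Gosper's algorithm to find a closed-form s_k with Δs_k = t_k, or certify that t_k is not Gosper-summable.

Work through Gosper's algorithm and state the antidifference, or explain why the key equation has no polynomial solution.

s_k = k*(k + 5)/(2*(k + 1)*(k + 2))

Step 1: r(k) = (k - 2)*(k + 1)/((k - 3)*(k + 4)).
Normal form (A,B,C) = (k + 1, k + 4, k - 3).
Key eq: (k + 1)·f(k+1) = (k + 3)·f(k) + (k - 3).
deg f ≤ 2 (via 1,1,1).
Solve for f: f(k) = -k*(k + 5)/2 (degree 2 ≤ 2).
Certificate R = B(k−1)f/C = -k*(k + 3)*(k + 5)/(2*(k - 3)) gives s_k = k*(k + 5)/(2*(k + 1)*(k + 2)).
Δs = (3 - k)/(k**3 + 6*k**2 + 11*k + 6), as required.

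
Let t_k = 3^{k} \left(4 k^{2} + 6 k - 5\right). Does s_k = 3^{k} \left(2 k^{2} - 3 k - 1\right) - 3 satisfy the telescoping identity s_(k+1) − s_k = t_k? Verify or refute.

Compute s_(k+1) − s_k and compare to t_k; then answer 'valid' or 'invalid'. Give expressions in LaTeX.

s_(k+1) = 3*3**k*(-3*k + 2*(k + 1)**2 - 4) - 3
s_(k+1) − s_k = 3**k*(4*k**2 + 6*k - 5)
(s_(k+1) − s_k) − t_k = 0

Valid: the claim telescopes to t_k.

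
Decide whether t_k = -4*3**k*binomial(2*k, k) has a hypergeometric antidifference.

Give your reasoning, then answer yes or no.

No; the degree bound rules out any f.

The ratio is 6*(2*k + 1)/(k + 1).
Take A(k)=12*k + 6, B(k)=k + 1, C(k)=1.
Solve (12*k + 6)·f(k+1) − (k)·f(k) = 1.
Degrees (1,1,0) ⇒ d ≤ -1.
d = -1 < 0 ⇒ no nonzero polynomial f; not summable.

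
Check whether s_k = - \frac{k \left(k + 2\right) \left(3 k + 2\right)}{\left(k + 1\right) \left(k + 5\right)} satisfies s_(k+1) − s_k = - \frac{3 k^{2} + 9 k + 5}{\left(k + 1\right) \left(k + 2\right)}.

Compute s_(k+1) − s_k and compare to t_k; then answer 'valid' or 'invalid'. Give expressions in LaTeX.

s_(k+1) = -(k + 1)*(k + 3)*(3*k + 5)/((k + 2)*(k + 6))
s_(k+1) − s_k = (-3*k**4 - 42*k**3 - 146*k**2 - 187*k - 75)/(k**4 + 14*k**3 + 65*k**2 + 112*k + 60)
(s_(k+1) − s_k) − t_k = 3*(16*k**2 + 46*k + 25)/(k**4 + 14*k**3 + 65*k**2 + 112*k + 60)

Invalid: residual \frac{3 \left(16 k^{2} + 46 k + 25\right)}{k^{4} + 14 k^{3} + 65 k^{2} + 112 k + 60} ≠ 0.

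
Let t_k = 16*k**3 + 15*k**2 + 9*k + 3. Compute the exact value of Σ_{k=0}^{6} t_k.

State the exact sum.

Σ = 8631

Compute t_(k+1)/t_k: get (16*k**3 + 63*k**2 + 87*k + 43)/(16*k**3 + 15*k**2 + 9*k + 3).
Normal form (A,B,C) = (1, 1, k**3 + 15*k**2/16 + 9*k/16 + 3/16).
Set up (1)·f(k+1) − (1)·f(k) − (k**3 + 15*k**2/16 + 9*k/16 + 3/16) = 0.
d = 4 from the (0,0,3) case.
Solve for f: f(k) = k*(4*k**3 - 3*k**2 + k + 1)/16 (degree 4 ≤ 4).
R(k) = B(k−1)·f(k)/C(k) = k*(4*k**3 - 3*k**2 + k + 1)/(16*k**3 + 15*k**2 + 9*k + 3); s_k = R·t_k = k*(4*k**3 - 3*k**2 + k + 1).
Verify: 16*k**3 + 15*k**2 + 9*k + 3 matches t_k.
Evaluate s at k=7 and k=0: 8631 and 0; difference 8631.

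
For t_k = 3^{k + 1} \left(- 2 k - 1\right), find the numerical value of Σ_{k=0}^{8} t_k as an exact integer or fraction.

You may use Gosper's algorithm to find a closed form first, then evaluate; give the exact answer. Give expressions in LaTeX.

t_(k+1)/t_k = 3*(2*k + 3)/(2*k + 1).
A = 3, B = 1, C = k + 1/2.
f must satisfy (3)·f(k+1) − (1)·f(k) = k + 1/2.
deg f ≤ 1 (via 0,0,1).
A polynomial solution: f(k) = (k - 1)/2.
So s_k = (B(k−1)f/C)·t_k = ((k - 1)/(2*k + 1))·t_k = 3**(k + 1)*(1 - k).
Check: Δs_k = 3**(k + 1)*(-2*k - 1). ✓
Σ_(k=0)^(8) t_k = s_(9) − s_(0) = -472392 − (3) = -472395.

Σ = -472395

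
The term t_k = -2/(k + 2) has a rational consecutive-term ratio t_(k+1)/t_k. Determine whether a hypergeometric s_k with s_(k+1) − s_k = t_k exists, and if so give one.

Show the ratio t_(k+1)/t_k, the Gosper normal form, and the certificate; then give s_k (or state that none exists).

none — t_k is not Gosper-summable

Ratio r(k) = (k + 2)/(k + 3).
So A=k + 2 and B=k + 3, with C=1.
f must satisfy (k + 2)·f(k+1) − (k + 2)·f(k) = 1.
d = 0 from the (1,1,0) case.
Generic f = c0 gives residual -1; -1 = 0 cannot hold, so t_k is not Gosper-summable.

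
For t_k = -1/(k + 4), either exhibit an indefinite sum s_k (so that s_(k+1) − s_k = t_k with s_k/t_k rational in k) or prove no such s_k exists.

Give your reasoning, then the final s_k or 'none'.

Ratio r(k) = (k + 4)/(k + 5).
Gosper form: A/B · C(k+1)/C(k) with A=k + 4, B=k + 5, C=1.
Need (k + 4)·f(k+1) − (k + 4)·f(k) = 1.
From deg A=1, deg B=1, deg C=0: d=0.
Generic f = c0 gives residual -1; -1 = 0 cannot hold, so t_k is not Gosper-summable.

not Gosper-summable; s_k does not exist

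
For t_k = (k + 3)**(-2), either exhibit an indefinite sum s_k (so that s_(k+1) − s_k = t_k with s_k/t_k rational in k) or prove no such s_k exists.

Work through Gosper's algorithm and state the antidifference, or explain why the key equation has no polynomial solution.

Ratio r(k) = (k + 3)**2/(k + 4)**2.
Take A(k)=k**2 + 6*k + 9, B(k)=k**2 + 8*k + 16, C(k)=1.
Key eq: (k**2 + 6*k + 9)·f(k+1) = (k**2 + 6*k + 9)·f(k) + (1).
Bound: deg f ≤ 0.
Generic f = c0 gives residual -1; -1 = 0 cannot hold, so t_k is not Gosper-summable.

not Gosper-summable; s_k does not exist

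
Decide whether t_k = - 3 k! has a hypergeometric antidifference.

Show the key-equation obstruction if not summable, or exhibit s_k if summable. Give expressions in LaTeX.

No — t_k has no hypergeometric antidifference.

The ratio is k + 1.
Take A(k)=k + 1, B(k)=1, C(k)=1.
Key eq: (k + 1)·f(k+1) = (1)·f(k) + (1).
Bound: deg f ≤ -1.
Negative degree bound (-1): no f exists, t_k not Gosper-summable.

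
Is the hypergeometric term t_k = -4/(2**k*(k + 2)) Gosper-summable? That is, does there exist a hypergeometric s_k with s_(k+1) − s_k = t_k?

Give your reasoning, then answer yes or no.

The ratio is (k + 2)/(2*(k + 3)).
A = k/2 + 1, B = k + 3, C = 1.
Set up (k/2 + 1)·f(k+1) − (k + 2)·f(k) − (1) = 0.
From deg A=1, deg B=1, deg C=0: d=-1.
Bound -1 < 0, so the key equation has no polynomial solution.

No; the degree bound rules out any f.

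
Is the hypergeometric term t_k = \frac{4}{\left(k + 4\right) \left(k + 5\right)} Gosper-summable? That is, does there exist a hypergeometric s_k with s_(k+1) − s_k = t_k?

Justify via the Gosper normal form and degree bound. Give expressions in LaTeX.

Yes. s_k = \frac{k}{k + 4}.

r(k) = (k + 4)/(k + 6) after simplifying.
Take A(k)=k + 4, B(k)=k + 6, C(k)=1.
Key eq: (k + 4)·f(k+1) = (k + 5)·f(k) + (1).
Degrees (1,1,0) ⇒ d ≤ 1.
A polynomial solution: f(k) = k/4.
Get s_k = R·t_k = k/(k + 4) with R(k) = B(k−1)f(k)/C(k) = k*(k + 5)/4.
s_(k+1) − s_k = 4/(k**2 + 9*k + 20) = t_k.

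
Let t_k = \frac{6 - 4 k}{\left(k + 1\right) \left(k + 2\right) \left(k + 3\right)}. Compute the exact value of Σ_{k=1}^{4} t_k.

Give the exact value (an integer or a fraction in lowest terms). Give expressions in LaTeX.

r(k) = (k + 1)*(2*k - 1)/((k + 4)*(2*k - 3)) after simplifying.
Take A(k)=k + 1, B(k)=k + 4, C(k)=k - 3/2.
Need (k + 1)·f(k+1) − (k + 3)·f(k) = k - 3/2.
Degrees (1,1,1) ⇒ d ≤ 2.
Solve for f: f(k) = -k*(k + 11)/8 (degree 2 ≤ 2).
R(k) = B(k−1)·f(k)/C(k) = -k*(k + 3)*(k + 11)/(4*(2*k - 3)); s_k = R·t_k = k*(k + 11)/(2*(k + 1)*(k + 2)).
s_(k+1) − s_k = 2*(3 - 2*k)/(k**3 + 6*k**2 + 11*k + 6) = t_k.
Σ_(k=1)^(4) t_k = s_(5) − s_(1) = 20/21 − (1) = -1/21.

Σ = -1/21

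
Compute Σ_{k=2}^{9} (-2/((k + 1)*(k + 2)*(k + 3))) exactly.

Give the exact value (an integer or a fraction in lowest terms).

Σ = -5/66

Ratio r(k) = (k + 1)/(k + 4).
So A=k + 1 and B=k + 4, with C=1.
Need (k + 1)·f(k+1) − (k + 3)·f(k) = 1.
From deg A=1, deg B=1, deg C=0: d=2.
Solve for f: f(k) = k*(k + 3)/4 (degree 2 ≤ 2).
Get s_k = R·t_k = k*(-k - 3)/(2*(k + 1)*(k + 2)) with R(k) = B(k−1)f(k)/C(k) = k*(k + 3)**2/4.
s_(k+1) − s_k = -2/(k**3 + 6*k**2 + 11*k + 6) = t_k.
Evaluate s at k=10 and k=2: -65/132 and -5/12; difference -5/66.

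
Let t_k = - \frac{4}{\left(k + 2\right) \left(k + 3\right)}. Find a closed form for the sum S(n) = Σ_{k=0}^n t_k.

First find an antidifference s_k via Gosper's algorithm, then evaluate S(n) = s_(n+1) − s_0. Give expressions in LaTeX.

t_(k+1)/t_k = (k + 2)/(k + 4).
Gosper form: A/B · C(k+1)/C(k) with A=k + 2, B=k + 4, C=1.
Solve (k + 2)·f(k+1) − (k + 3)·f(k) = 1.
Degrees (1,1,0) ⇒ d ≤ 1.
Solving with deg f ≤ 1: f(k) = k/2.
So s_k = (B(k−1)f/C)·t_k = (k*(k + 3)/2)·t_k = -2*k/(k + 2).
Δs = -4/(k**2 + 5*k + 6), as required.
s_(n+1) = 2*(-n - 1)/(n + 3) and s_(0) = 0, so S(n) = 2*(-n - 1)/(n + 3).

S(n) = \frac{2 \left(- n - 1\right)}{n + 3}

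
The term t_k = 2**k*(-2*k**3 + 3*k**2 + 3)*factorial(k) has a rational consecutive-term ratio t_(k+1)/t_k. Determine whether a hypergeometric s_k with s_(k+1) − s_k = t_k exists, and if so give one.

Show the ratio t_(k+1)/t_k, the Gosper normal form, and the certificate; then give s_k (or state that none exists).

s_k = -2**k*(k - 3)*(k - 1)*factorial(k)

The ratio is 2*(k + 1)*(-2*(k + 1)**3 + 3*(k + 1)**2 + 3)/(-2*k**3 + 3*k**2 + 3).
Gosper form: A/B · C(k+1)/C(k) with A=2*k + 2, B=1, C=k**3 - 3*k**2/2 - 3/2.
Solve (2*k + 2)·f(k+1) − (1)·f(k) = k**3 - 3*k**2/2 - 3/2.
Degrees (1,0,3) ⇒ d ≤ 2.
Solving with deg f ≤ 2: f(k) = (k - 3)*(k - 1)/2.
Then R = B(k−1)f/C = (k - 3)*(k - 1)/(2*k**3 - 3*k**2 - 3), so s_k = R(k)·t_k = -2**k*(k - 3)*(k - 1)*factorial(k).
Δs = 2**k*(-2*k**3 + 3*k**2 + 3)*factorial(k), as required.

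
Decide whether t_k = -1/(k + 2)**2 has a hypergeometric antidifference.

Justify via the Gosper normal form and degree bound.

t_(k+1)/t_k = (k + 2)**2/(k + 3)**2.
A = k**2 + 4*k + 4, B = k**2 + 6*k + 9, C = 1.
Solve (k**2 + 4*k + 4)·f(k+1) − (k**2 + 4*k + 4)·f(k) = 1.
Degrees (2,2,0) ⇒ d ≤ 0.
f = c0 ⇒ A·f(k+1) − B(k−1)·f(k) − C = -1. The system {-1 = 0} is inconsistent; no antidifference.

No. Not Gosper-summable.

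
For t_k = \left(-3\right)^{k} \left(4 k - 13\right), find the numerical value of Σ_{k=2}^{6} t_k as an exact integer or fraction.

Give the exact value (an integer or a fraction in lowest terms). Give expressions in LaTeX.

Σ = 6543

Ratio r(k) = 3*(9 - 4*k)/(4*k - 13).
A = -3, B = 1, C = k - 13/4.
Set up (-3)·f(k+1) − (1)·f(k) − (k - 13/4) = 0.
deg f ≤ 1 (via 0,0,1).
A polynomial solution: f(k) = -(k - 4)/4.
Then R = B(k−1)f/C = -(k - 4)/(4*k - 13), so s_k = R(k)·t_k = (-3)**k*(4 - k).
s_(k+1) − s_k = (-3)**k*(4*k - 13) = t_k.
Evaluate s at k=7 and k=2: 6561 and 18; difference 6543.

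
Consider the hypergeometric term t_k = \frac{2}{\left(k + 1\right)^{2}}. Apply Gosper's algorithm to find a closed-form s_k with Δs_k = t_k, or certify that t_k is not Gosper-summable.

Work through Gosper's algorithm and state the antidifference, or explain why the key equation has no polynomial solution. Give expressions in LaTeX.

none (Gosper's algorithm certifies no s_k)

t_(k+1)/t_k = (k + 1)**2/(k + 2)**2.
A = k**2 + 2*k + 1, B = k**2 + 4*k + 4, C = 1.
f must satisfy (k**2 + 2*k + 1)·f(k+1) − (k**2 + 2*k + 1)·f(k) = 1.
Bound: deg f ≤ 0.
Put f(k) = c0: A·f(k+1) − B(k−1)·f(k) − C = -1; need -1 = 0 — inconsistent ⇒ no f, not summable.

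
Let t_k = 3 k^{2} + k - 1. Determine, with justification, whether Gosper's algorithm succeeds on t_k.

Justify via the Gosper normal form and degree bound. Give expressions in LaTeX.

Ratio r(k) = (k + 3*(k + 1)**2)/(3*k**2 + k - 1).
A = 1, B = 1, C = k**2 + k/3 - 1/3.
Set up (1)·f(k+1) − (1)·f(k) − (k**2 + k/3 - 1/3) = 0.
Bound: deg f ≤ 3.
Coefficient equations give f(k) = k*(k**2 - k - 1)/3.
Get s_k = R·t_k = k*(k**2 - k - 1) with R(k) = B(k−1)f(k)/C(k) = k*(k**2 - k - 1)/(3*k**2 + k - 1).
s_(k+1) − s_k = 3*k**2 + k - 1 = t_k.

Yes. s_k = k \left(k^{2} - k - 1\right).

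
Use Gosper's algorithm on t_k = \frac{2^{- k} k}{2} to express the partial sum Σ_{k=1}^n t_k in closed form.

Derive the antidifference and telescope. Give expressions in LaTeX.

S(n) = 2^{- n - 1} \left(2^{n + 1} - n - 2\right)

Ratio r(k) = (k + 1)/(2*k).
So A=1/2 and B=1, with C=k.
Solve (1/2)·f(k+1) − (1)·f(k) = k.
From deg A=0, deg B=0, deg C=1: d=1.
Coefficient equations give f(k) = -2*(k + 1).
Then R = B(k−1)f/C = -2*(k + 1)/k, so s_k = R(k)·t_k = (-k - 1)/2**k.
Δs = k/(2*2**k), as required.
s_(n+1) = 2**(-n - 1)*(-n - 2) and s_(1) = -1, so S(n) = 2**(-n - 1)*(2**(n + 1) - n - 2).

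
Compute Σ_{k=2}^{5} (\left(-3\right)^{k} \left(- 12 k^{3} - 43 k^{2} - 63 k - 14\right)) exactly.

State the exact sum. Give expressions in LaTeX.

r(k) = 3*(-12*k**3 - 79*k**2 - 185*k - 132)/(12*k**3 + 43*k**2 + 63*k + 14) after simplifying.
So A=-3 and B=1, with C=k**3 + 43*k**2/12 + 21*k/4 + 7/6.
Key eq: (-3)·f(k+1) = (1)·f(k) + (k**3 + 43*k**2/12 + 21*k/4 + 7/6).
d = 3 from the (0,0,3) case.
A polynomial solution: f(k) = -(3*k**3 + 4*k**2 + 3*k - 4)/12.
Then R = B(k−1)f/C = -(3*k**3 + 4*k**2 + 3*k - 4)/(12*k**3 + 43*k**2 + 63*k + 14), so s_k = R(k)·t_k = (-3)**k*(3*k**3 + 4*k**2 + 3*k - 4).
Δs = (-3)**k*(-12*k**3 - 43*k**2 - 63*k - 14), as required.
Σ_(k=2)^(5) t_k = s_(6) − s_(2) = 587574 − (378) = 587196.

Σ = 587196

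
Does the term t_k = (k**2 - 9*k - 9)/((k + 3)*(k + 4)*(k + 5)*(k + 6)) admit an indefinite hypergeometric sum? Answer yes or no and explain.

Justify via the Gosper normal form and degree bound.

Ratio r(k) = (k + 3)*(9*k - (k + 1)**2 + 18)/((k + 7)*(-k**2 + 9*k + 9)).
Gosper form: A/B · C(k+1)/C(k) with A=k + 3, B=k + 7, C=k**2 - 9*k - 9.
Need (k + 3)·f(k+1) − (k + 6)·f(k) = k**2 - 9*k - 9.
d = 3 from the (1,1,2) case.
Solving with deg f ≤ 3: f(k) = -k*(k**2 + 32*k + 27)/20.
Get s_k = R·t_k = k*(-k**2 - 32*k - 27)/(20*(k + 3)*(k + 4)*(k + 5)) with R(k) = B(k−1)f(k)/C(k) = -k*(k + 6)*(k**2 + 32*k + 27)/(20*(k**2 - 9*k - 9)).
Δs = (k**2 - 9*k - 9)/(k**4 + 18*k**3 + 119*k**2 + 342*k + 360), as required.

Yes. s_k = k*(-k**2 - 32*k - 27)/(20*(k + 3)*(k + 4)*(k + 5)).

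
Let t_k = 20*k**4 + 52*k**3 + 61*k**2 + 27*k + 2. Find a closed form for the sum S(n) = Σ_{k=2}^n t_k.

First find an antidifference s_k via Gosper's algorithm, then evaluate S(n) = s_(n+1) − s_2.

S(n) = 4*n**5 + 23*n**4 + 53*n**3 + 57*n**2 + 25*n - 162

Ratio r(k) = (20*k**4 + 132*k**3 + 337*k**2 + 385*k + 162)/(20*k**4 + 52*k**3 + 61*k**2 + 27*k + 2).
Factor: A=1; B=1; C=k**4 + 13*k**3/5 + 61*k**2/20 + 27*k/20 + 1/10.
Solve (1)·f(k+1) − (1)·f(k) = k**4 + 13*k**3/5 + 61*k**2/20 + 27*k/20 + 1/10.
deg f ≤ 5 (via 0,0,4).
Coefficient equations give f(k) = k*(4*k**4 + 3*k**3 + k**2 - 4*k - 2)/20.
Certificate R = B(k−1)f/C = k*(4*k**4 + 3*k**3 + k**2 - 4*k - 2)/(20*k**4 + 52*k**3 + 61*k**2 + 27*k + 2) gives s_k = k*(4*k**4 + 3*k**3 + k**2 - 4*k - 2).
s_(k+1) − s_k = 20*k**4 + 52*k**3 + 61*k**2 + 27*k + 2 = t_k.
Telescope: S(n) = s_(n+1) − s_(2) = 4*n**5 + 23*n**4 + 53*n**3 + 57*n**2 + 25*n + 2 − (164) = 4*n**5 + 23*n**4 + 53*n**3 + 57*n**2 + 25*n - 162.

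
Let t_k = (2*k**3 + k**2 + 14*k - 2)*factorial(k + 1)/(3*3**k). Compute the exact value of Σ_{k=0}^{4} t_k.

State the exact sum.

Σ = 3812/27

Step 1: r(k) = (k + 2)*(14*k + 2*(k + 1)**3 + (k + 1)**2 + 12)/(3*(2*k**3 + k**2 + 14*k - 2)).
Take A(k)=k/3 + 2/3, B(k)=1, C(k)=k**3 + k**2/2 + 7*k - 1.
f must satisfy (k/3 + 2/3)·f(k+1) − (1)·f(k) = k**3 + k**2/2 + 7*k - 1.
Bound: deg f ≤ 2.
Solving with deg f ≤ 2: f(k) = 3*(2*k**2 - k + 4)/2.
R(k) = B(k−1)·f(k)/C(k) = 3*(2*k**2 - k + 4)/(2*k**3 + k**2 + 14*k - 2); s_k = R·t_k = (2*k**2 - k + 4)*factorial(k + 1)/3**k.
s_(k+1) − s_k = (2*k**3 + k**2 + 14*k - 2)*factorial(k + 1)/(3*3**k) = t_k.
Telescoping: Σ = s_(5) − s_(0) = 3920/27 − (4) = 3812/27.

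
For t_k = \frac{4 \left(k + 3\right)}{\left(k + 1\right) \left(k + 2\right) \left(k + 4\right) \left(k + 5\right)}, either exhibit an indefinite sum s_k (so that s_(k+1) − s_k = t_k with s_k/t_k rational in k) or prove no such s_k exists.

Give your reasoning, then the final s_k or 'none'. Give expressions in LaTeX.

s_k = \frac{k \left(k + 5\right)}{2 \left(k^{2} + 5 k + 4\right)}

r(k) = (k + 1)*(k + 4)**2/((k + 3)**2*(k + 6)) after simplifying.
So A=k + 1 and B=k + 6, with C=k**2 + 6*k + 9.
Need (k + 1)·f(k+1) − (k + 5)·f(k) = k**2 + 6*k + 9.
From deg A=1, deg B=1, deg C=2: d=4.
Solving with deg f ≤ 4: f(k) = k*(k + 2)*(k + 3)*(k + 5)/8.
Get s_k = R·t_k = k*(k + 5)/(2*(k**2 + 5*k + 4)) with R(k) = B(k−1)f(k)/C(k) = k*(k + 2)*(k + 5)**2/(8*(k + 3)).
Verify: 4*(k + 3)/(k**4 + 12*k**3 + 49*k**2 + 78*k + 40) matches t_k.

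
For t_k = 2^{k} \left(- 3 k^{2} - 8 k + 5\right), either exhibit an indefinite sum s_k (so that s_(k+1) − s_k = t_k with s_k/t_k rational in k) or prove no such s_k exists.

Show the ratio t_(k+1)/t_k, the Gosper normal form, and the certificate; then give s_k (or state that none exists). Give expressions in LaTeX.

Step 1: r(k) = 2*(3*k**2 + 14*k + 6)/(3*k**2 + 8*k - 5).
Take A(k)=2, B(k)=1, C(k)=k**2 + 8*k/3 - 5/3.
f must satisfy (2)·f(k+1) − (1)·f(k) = k**2 + 8*k/3 - 5/3.
Degrees (0,0,2) ⇒ d ≤ 2.
Coefficient equations give f(k) = (3*k**2 - 4*k - 3)/3.
Get s_k = R·t_k = 2**k*(-3*k**2 + 4*k + 3) with R(k) = B(k−1)f(k)/C(k) = (3*k**2 - 4*k - 3)/(3*k**2 + 8*k - 5).
Check: Δs_k = 2**k*(-3*k**2 - 8*k + 5). ✓

s_k = 2^{k} \left(- 3 k^{2} + 4 k + 3\right)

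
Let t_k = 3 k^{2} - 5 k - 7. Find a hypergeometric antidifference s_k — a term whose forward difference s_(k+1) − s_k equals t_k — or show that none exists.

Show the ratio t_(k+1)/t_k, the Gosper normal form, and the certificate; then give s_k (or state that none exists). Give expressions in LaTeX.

s_k = k \left(k^{2} - 4 k - 4\right)

r(k) = (3*k**2 + k - 9)/(3*k**2 - 5*k - 7) after simplifying.
Take A(k)=1, B(k)=1, C(k)=k**2 - 5*k/3 - 7/3.
Solve (1)·f(k+1) − (1)·f(k) = k**2 - 5*k/3 - 7/3.
d = 3 from the (0,0,2) case.
Coefficient equations give f(k) = k*(k**2 - 4*k - 4)/3.
So s_k = (B(k−1)f/C)·t_k = (k*(k**2 - 4*k - 4)/(3*k**2 - 5*k - 7))·t_k = k*(k**2 - 4*k - 4).
s_(k+1) − s_k = 3*k**2 - 5*k - 7 = t_k.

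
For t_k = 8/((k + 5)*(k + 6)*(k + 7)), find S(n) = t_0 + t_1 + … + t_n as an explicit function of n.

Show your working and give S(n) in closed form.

Ratio r(k) = (k + 5)/(k + 8).
So A=k + 5 and B=k + 8, with C=1.
Need (k + 5)·f(k+1) − (k + 7)·f(k) = 1.
deg f ≤ 2 (via 1,1,0).
A polynomial solution: f(k) = k*(k + 11)/60.
R(k) = B(k−1)·f(k)/C(k) = k*(k + 7)*(k + 11)/60; s_k = R·t_k = 2*k*(k + 11)/(15*(k + 5)*(k + 6)).
Verify: 8/(k**3 + 18*k**2 + 107*k + 210) matches t_k.
Telescope: S(n) = s_(n+1) − s_(0) = 2*(n**2 + 13*n + 12)/(15*(n**2 + 13*n + 42)) − (0) = 2*(n**2 + 13*n + 12)/(15*(n**2 + 13*n + 42)).

S(n) = 2*(n**2 + 13*n + 12)/(15*(n**2 + 13*n + 42))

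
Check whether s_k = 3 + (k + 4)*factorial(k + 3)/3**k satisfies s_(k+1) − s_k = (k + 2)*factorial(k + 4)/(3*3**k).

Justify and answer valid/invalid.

valid (s_(k+1) − s_k reduces to t_k)

s_(k+1) = 3**(-k - 1)*(k + 5)*factorial(k + 4) + 3
s_(k+1) − s_k = (k + 2)*factorial(k + 4)/(3*3**k)
(s_(k+1) − s_k) − t_k = 0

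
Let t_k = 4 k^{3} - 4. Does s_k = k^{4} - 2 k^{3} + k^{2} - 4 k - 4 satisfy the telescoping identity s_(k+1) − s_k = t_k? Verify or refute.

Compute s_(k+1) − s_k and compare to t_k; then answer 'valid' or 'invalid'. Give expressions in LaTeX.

Valid: the claim telescopes to t_k.

s_(k+1) = k**4 + 2*k**3 + k**2 - 4*k - 8
s_(k+1) − s_k = 4*k**3 - 4
(s_(k+1) − s_k) − t_k = 0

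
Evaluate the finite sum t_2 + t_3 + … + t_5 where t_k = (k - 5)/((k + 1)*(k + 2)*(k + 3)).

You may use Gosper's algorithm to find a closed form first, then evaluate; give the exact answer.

Σ = -1/14

Ratio r(k) = (k - 4)*(k + 1)/((k - 5)*(k + 4)).
Factor: A=k + 1; B=k + 4; C=k - 5.
Key eq: (k + 1)·f(k+1) = (k + 3)·f(k) + (k - 5).
From deg A=1, deg B=1, deg C=1: d=2.
Solve for f: f(k) = -k*(k + 4) (degree 2 ≤ 2).
Certificate R = B(k−1)f/C = -k*(k + 3)*(k + 4)/(k - 5) gives s_k = k*(-k - 4)/((k + 1)*(k + 2)).
Verify: (k - 5)/(k**3 + 6*k**2 + 11*k + 6) matches t_k.
Sum = s_(6) − s_(2); s_(6) = -15/14, s_(2) = -1 ⇒ -1/14.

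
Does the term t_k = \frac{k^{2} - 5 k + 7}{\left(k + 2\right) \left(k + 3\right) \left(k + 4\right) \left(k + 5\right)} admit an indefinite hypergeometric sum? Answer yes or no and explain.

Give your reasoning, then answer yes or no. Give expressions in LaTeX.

Yes. s_k = \frac{k \left(k^{2} + k + 26\right)}{8 \left(k + 2\right) \left(k + 3\right) \left(k + 4\right)}.

The ratio is (k**3 - k**2 - 3*k + 6)/(k**3 + k**2 - 23*k + 42).
Take A(k)=k + 2, B(k)=k + 6, C(k)=k**2 - 5*k + 7.
f must satisfy (k + 2)·f(k+1) − (k + 5)·f(k) = k**2 - 5*k + 7.
From deg A=1, deg B=1, deg C=2: d=3.
Coefficient equations give f(k) = k*(k**2 + k + 26)/8.
Get s_k = R·t_k = k*(k**2 + k + 26)/(8*(k + 2)*(k + 3)*(k + 4)) with R(k) = B(k−1)f(k)/C(k) = k*(k + 5)*(k**2 + k + 26)/(8*(k**2 - 5*k + 7)).
Verify: (k**2 - 5*k + 7)/(k**4 + 14*k**3 + 71*k**2 + 154*k + 120) matches t_k.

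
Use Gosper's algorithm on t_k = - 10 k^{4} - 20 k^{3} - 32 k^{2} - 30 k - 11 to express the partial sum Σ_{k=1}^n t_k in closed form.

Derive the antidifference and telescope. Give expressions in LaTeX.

t_(k+1)/t_k = (10*k**4 + 60*k**3 + 152*k**2 + 194*k + 103)/(10*k**4 + 20*k**3 + 32*k**2 + 30*k + 11).
Normal form (A,B,C) = (1, 1, k**4 + 2*k**3 + 16*k**2/5 + 3*k + 11/10).
Need (1)·f(k+1) − (1)·f(k) = k**4 + 2*k**3 + 16*k**2/5 + 3*k + 11/10.
d = 5 from the (0,0,4) case.
A polynomial solution: f(k) = k*(2*k**4 + 4*k**2 + 4*k + 1)/10.
R(k) = B(k−1)·f(k)/C(k) = k*(2*k**4 + 4*k**2 + 4*k + 1)/(10*k**4 + 20*k**3 + 32*k**2 + 30*k + 11); s_k = R·t_k = k*(-2*k**4 - 4*k**2 - 4*k - 1).
s_(k+1) − s_k = -10*k**4 - 20*k**3 - 32*k**2 - 30*k - 11 = t_k.
Σ_(k=1)^n t_k = s_(n+1) − s_(1) = (-2*n**5 - 10*n**4 - 24*n**3 - 36*n**2 - 31*n - 11) − (-11), i.e. n*(-2*n**4 - 10*n**3 - 24*n**2 - 36*n - 31).

S(n) = n \left(- 2 n^{4} - 10 n^{3} - 24 n^{2} - 36 n - 31\right)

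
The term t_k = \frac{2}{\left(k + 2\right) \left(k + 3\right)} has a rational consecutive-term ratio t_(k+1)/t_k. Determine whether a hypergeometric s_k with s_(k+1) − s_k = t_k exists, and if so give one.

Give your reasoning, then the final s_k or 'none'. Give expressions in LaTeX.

s_k = \frac{k}{k + 2}

t_(k+1)/t_k = (k + 2)/(k + 4).
Gosper form: A/B · C(k+1)/C(k) with A=k + 2, B=k + 4, C=1.
Need (k + 2)·f(k+1) − (k + 3)·f(k) = 1.
From deg A=1, deg B=1, deg C=0: d=1.
Coefficient equations give f(k) = k/2.
Then R = B(k−1)f/C = k*(k + 3)/2, so s_k = R(k)·t_k = k/(k + 2).
Verify: 2/(k**2 + 5*k + 6) matches t_k.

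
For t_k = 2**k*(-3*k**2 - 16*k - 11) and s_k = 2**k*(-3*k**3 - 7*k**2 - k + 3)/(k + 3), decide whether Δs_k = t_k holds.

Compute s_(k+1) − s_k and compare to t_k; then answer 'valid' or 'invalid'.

Invalid: residual 2**(k + 1)*(3*k**3 + 22*k**2 + 55*k + 36)/(k**2 + 7*k + 12) ≠ 0.

s_(k+1) = 2**(k + 1)*(-k - 3*(k + 1)**3 - 7*(k + 1)**2 + 2)/(k + 4)
s_(k+1) − s_k = 2**k*(-3*k**4 - 31*k**3 - 115*k**2 - 159*k - 60)/(k**2 + 7*k + 12)
(s_(k+1) − s_k) − t_k = 2**(k + 1)*(3*k**3 + 22*k**2 + 55*k + 36)/(k**2 + 7*k + 12)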